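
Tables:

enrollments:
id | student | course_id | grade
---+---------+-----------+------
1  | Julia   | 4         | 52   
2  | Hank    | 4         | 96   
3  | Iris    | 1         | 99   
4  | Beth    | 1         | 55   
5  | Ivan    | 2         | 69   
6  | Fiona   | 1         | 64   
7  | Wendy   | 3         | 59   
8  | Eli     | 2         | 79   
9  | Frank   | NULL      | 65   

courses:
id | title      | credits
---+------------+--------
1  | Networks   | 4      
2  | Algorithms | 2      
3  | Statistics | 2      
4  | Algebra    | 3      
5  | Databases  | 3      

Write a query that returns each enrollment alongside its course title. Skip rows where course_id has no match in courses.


INNER JOIN keeps only enrollments rows whose course_id matches an id in courses. Walk through each enrollment:
  - enrollment 1 (Julia): course_id=4 -> matches Algebra
  - enrollment 2 (Hank): course_id=4 -> matches Algebra
  - enrollment 3 (Iris): course_id=1 -> matches Networks
  - enrollment 4 (Beth): course_id=1 -> matches Networks
  - enrollment 5 (Ivan): course_id=2 -> matches Algorithms
  - enrollment 6 (Fiona): course_id=1 -> matches Networks
  - enrollment 7 (Wendy): course_id=3 -> matches Statistics
  - enrollment 8 (Eli): course_id=2 -> matches Algorithms
  - enrollment 9 (Frank): course_id=NULL, no match -> dropped
So 1 of 9 rows is dropped.

SQL:
SELECT a.student, b.title AS course
FROM enrollments a
INNER JOIN courses b ON a.course_id = b.id

Result:
student | course    
--------+-----------
Julia   | Algebra   
Hank    | Algebra   
Iris    | Networks  
Beth    | Networks  
Ivan    | Algorithms
Fiona   | Networks  
Wendy   | Statistics
Eli     | Algorithms


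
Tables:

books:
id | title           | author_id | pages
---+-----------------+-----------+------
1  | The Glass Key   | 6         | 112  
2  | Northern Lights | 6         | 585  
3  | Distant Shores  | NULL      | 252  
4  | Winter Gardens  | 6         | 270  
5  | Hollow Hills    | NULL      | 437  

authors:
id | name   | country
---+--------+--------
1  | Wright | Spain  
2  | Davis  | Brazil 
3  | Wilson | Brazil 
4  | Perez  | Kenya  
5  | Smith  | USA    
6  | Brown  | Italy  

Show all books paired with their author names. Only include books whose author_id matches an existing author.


INNER JOIN keeps only books rows whose author_id matches an id in authors. Walk through each book:
  - book 1 (The Glass Key): author_id=6 -> matches Brown
  - book 2 (Northern Lights): author_id=6 -> matches Brown
  - book 3 (Distant Shores): author_id=NULL, no match -> dropped
  - book 4 (Winter Gardens): author_id=6 -> matches Brown
  - book 5 (Hollow Hills): author_id=NULL, no match -> dropped
So 2 of 5 rows are dropped.

SQL:
SELECT a.title, b.name AS author
FROM books a
INNER JOIN authors b ON a.author_id = b.id

Result:
title           | author
----------------+-------
The Glass Key   | Brown 
Northern Lights | Brown 
Winter Gardens  | Brown 


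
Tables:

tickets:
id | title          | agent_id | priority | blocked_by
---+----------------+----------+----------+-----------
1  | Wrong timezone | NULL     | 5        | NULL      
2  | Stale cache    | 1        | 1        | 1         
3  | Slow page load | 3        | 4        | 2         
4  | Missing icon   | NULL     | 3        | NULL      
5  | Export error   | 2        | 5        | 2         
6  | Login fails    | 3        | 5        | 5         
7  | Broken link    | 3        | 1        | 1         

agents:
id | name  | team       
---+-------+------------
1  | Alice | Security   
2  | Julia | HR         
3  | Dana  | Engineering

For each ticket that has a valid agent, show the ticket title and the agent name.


INNER JOIN keeps only tickets rows whose agent_id matches an id in agents. Walk through each ticket:
  - ticket 1 (Wrong timezone): agent_id=NULL, no match -> dropped
  - ticket 2 (Stale cache): agent_id=1 -> matches Alice
  - ticket 3 (Slow page load): agent_id=3 -> matches Dana
  - ticket 4 (Missing icon): agent_id=NULL, no match -> dropped
  - ticket 5 (Export error): agent_id=2 -> matches Julia
  - ticket 6 (Login fails): agent_id=3 -> matches Dana
  - ticket 7 (Broken link): agent_id=3 -> matches Dana
So 2 of 7 rows are dropped.

SQL:
SELECT a.title, b.name AS agent
FROM tickets a
INNER JOIN agents b ON a.agent_id = b.id

Result:
title          | agent
---------------+------
Stale cache    | Alice
Slow page load | Dana 
Export error   | Julia
Login fails    | Dana 
Broken link    | Dana 


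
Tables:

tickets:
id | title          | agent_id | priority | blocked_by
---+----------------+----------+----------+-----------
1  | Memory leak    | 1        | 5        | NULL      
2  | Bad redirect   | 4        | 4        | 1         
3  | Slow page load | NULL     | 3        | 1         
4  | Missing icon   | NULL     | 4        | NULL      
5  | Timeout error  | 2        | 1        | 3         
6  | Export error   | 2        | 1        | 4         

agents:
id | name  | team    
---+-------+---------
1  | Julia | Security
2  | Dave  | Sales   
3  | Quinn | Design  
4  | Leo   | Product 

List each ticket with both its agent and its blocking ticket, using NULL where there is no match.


Two LEFT JOINs from the same base table tickets: one to agents via agent_id, one to tickets itself via blocked_by. Both are LEFT so every ticket is preserved.
Match against agents:
  - ticket 1 (Memory leak): agent_id=1 -> matches Julia
  - ticket 2 (Bad redirect): agent_id=4 -> matches Leo
  - ticket 3 (Slow page load): agent_id=NULL, no match -> kept with NULL
  - ticket 4 (Missing icon): agent_id=NULL, no match -> kept with NULL
  - ticket 5 (Timeout error): agent_id=2 -> matches Dave
  - ticket 6 (Export error): agent_id=2 -> matches Dave
Match against tickets (self):
  - ticket 1 (Memory leak): blocked_by=NULL -> NULL
  - ticket 2 (Bad redirect): blocked_by=1 -> Memory leak
  - ticket 3 (Slow page load): blocked_by=1 -> Memory leak
  - ticket 4 (Missing icon): blocked_by=NULL -> NULL
  - ticket 5 (Timeout error): blocked_by=3 -> Slow page load
  - ticket 6 (Export error): blocked_by=4 -> Missing icon

SQL:
SELECT a.title, b.name AS agent, c.title AS blocked_by
FROM tickets a
LEFT JOIN agents b ON a.agent_id = b.id
LEFT JOIN tickets c ON a.blocked_by = c.id

Result:
title          | agent | blocked_by    
---------------+-------+---------------
Memory leak    | Julia | NULL          
Bad redirect   | Leo   | Memory leak   
Slow page load | NULL  | Memory leak   
Missing icon   | NULL  | NULL          
Timeout error  | Dave  | Slow page load
Export error   | Dave  | Missing icon  


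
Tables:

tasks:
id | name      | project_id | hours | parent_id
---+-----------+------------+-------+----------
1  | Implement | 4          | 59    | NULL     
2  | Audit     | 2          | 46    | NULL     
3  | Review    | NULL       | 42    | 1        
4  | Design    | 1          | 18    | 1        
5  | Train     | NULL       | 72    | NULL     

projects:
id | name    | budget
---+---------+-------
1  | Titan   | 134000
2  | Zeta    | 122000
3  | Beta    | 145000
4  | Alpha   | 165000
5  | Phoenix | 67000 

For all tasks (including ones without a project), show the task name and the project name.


LEFT JOIN keeps every row from tasks (the left table); where project_id has no match in projects, the project columns become NULL. Walk through each task:
  - task 1 (Implement): project_id=4 -> matches Alpha
  - task 2 (Audit): project_id=2 -> matches Zeta
  - task 3 (Review): project_id=NULL, no match -> kept with NULL
  - task 4 (Design): project_id=1 -> matches Titan
  - task 5 (Train): project_id=NULL, no match -> kept with NULL
All 5 rows appear; 2 have NULL project.

SQL:
SELECT a.name, b.name AS project
FROM tasks a
LEFT JOIN projects b ON a.project_id = b.id

Result:
name      | project
----------+--------
Implement | Alpha  
Audit     | Zeta   
Review    | NULL   
Design    | Titan  
Train     | NULL   


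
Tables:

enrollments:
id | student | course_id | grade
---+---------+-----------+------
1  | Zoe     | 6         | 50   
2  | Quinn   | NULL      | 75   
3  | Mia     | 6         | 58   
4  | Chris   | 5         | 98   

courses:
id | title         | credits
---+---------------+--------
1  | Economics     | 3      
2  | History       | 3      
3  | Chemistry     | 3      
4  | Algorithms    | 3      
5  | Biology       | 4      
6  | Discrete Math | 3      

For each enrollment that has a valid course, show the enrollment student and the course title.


INNER JOIN keeps only enrollments rows whose course_id matches an id in courses. Walk through each enrollment:
  - enrollment 1 (Zoe): course_id=6 -> matches Discrete Math
  - enrollment 2 (Quinn): course_id=NULL, no match -> dropped
  - enrollment 3 (Mia): course_id=6 -> matches Discrete Math
  - enrollment 4 (Chris): course_id=5 -> matches Biology
So 1 of 4 rows is dropped.

SQL:
SELECT a.student, b.title AS course
FROM enrollments a
INNER JOIN courses b ON a.course_id = b.id

Result:
student | course       
--------+--------------
Zoe     | Discrete Math
Mia     | Discrete Math
Chris   | Biology      


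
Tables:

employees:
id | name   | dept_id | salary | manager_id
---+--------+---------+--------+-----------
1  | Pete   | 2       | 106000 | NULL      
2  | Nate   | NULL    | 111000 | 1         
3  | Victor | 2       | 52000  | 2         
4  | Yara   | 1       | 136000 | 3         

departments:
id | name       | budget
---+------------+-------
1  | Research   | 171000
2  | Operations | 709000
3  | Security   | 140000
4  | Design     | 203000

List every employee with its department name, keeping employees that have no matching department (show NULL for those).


LEFT JOIN keeps every row from employees (the left table); where dept_id has no match in departments, the department columns become NULL. Walk through each employee:
  - employee 1 (Pete): dept_id=2 -> matches Operations
  - employee 2 (Nate): dept_id=NULL, no match -> kept with NULL
  - employee 3 (Victor): dept_id=2 -> matches Operations
  - employee 4 (Yara): dept_id=1 -> matches Research
All 4 rows appear; 1 has NULL department.

SQL:
SELECT a.name, b.name AS department
FROM employees a
LEFT JOIN departments b ON a.dept_id = b.id

Result:
name   | department
-------+-----------
Pete   | Operations
Nate   | NULL      
Victor | Operations
Yara   | Research  


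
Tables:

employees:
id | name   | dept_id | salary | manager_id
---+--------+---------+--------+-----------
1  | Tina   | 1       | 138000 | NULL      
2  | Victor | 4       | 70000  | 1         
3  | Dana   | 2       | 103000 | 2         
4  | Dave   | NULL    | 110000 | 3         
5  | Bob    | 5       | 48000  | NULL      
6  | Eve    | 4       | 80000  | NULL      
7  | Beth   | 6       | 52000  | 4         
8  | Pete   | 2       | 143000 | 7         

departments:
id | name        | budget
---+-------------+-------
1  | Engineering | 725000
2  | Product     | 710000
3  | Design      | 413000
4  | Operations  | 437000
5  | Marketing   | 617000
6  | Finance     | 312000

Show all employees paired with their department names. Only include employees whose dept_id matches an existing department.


INNER JOIN keeps only employees rows whose dept_id matches an id in departments. Walk through each employee:
  - employee 1 (Tina): dept_id=1 -> matches Engineering
  - employee 2 (Victor): dept_id=4 -> matches Operations
  - employee 3 (Dana): dept_id=2 -> matches Product
  - employee 4 (Dave): dept_id=NULL, no match -> dropped
  - employee 5 (Bob): dept_id=5 -> matches Marketing
  - employee 6 (Eve): dept_id=4 -> matches Operations
  - employee 7 (Beth): dept_id=6 -> matches Finance
  - employee 8 (Pete): dept_id=2 -> matches Product
So 1 of 8 rows is dropped.

SQL:
SELECT a.name, b.name AS department
FROM employees a
INNER JOIN departments b ON a.dept_id = b.id

Result:
name   | department 
-------+------------
Tina   | Engineering
Victor | Operations 
Dana   | Product    
Bob    | Marketing  
Eve    | Operations 
Beth   | Finance    
Pete   | Product    


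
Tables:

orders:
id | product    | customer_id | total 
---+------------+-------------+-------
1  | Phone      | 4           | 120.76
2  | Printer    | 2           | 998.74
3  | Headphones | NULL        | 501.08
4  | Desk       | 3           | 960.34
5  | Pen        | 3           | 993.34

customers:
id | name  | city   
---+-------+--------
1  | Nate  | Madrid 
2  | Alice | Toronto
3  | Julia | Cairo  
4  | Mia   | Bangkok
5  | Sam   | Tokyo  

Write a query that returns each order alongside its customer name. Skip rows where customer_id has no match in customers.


INNER JOIN keeps only orders rows whose customer_id matches an id in customers. Walk through each order:
  - order 1 (Phone): customer_id=4 -> matches Mia
  - order 2 (Printer): customer_id=2 -> matches Alice
  - order 3 (Headphones): customer_id=NULL, no match -> dropped
  - order 4 (Desk): customer_id=3 -> matches Julia
  - order 5 (Pen): customer_id=3 -> matches Julia
So 1 of 5 rows is dropped.

SQL:
SELECT a.product, b.name AS customer
FROM orders a
INNER JOIN customers b ON a.customer_id = b.id

Result:
product | customer
--------+---------
Phone   | Mia     
Printer | Alice   
Desk    | Julia   
Pen     | Julia   


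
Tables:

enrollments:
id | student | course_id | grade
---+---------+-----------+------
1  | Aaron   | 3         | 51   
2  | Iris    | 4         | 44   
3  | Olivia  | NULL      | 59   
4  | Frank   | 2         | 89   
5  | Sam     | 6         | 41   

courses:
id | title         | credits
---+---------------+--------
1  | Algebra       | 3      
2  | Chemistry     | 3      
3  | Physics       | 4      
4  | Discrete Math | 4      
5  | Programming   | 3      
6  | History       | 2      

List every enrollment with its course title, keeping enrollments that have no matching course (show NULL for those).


LEFT JOIN keeps every row from enrollments (the left table); where course_id has no match in courses, the course columns become NULL. Walk through each enrollment:
  - enrollment 1 (Aaron): course_id=3 -> matches Physics
  - enrollment 2 (Iris): course_id=4 -> matches Discrete Math
  - enrollment 3 (Olivia): course_id=NULL, no match -> kept with NULL
  - enrollment 4 (Frank): course_id=2 -> matches Chemistry
  - enrollment 5 (Sam): course_id=6 -> matches History
All 5 rows appear; 1 has NULL course.

SQL:
SELECT a.student, b.title AS course
FROM enrollments a
LEFT JOIN courses b ON a.course_id = b.id

Result:
student | course       
--------+--------------
Aaron   | Physics      
Iris    | Discrete Math
Olivia  | NULL         
Frank   | Chemistry    
Sam     | History      


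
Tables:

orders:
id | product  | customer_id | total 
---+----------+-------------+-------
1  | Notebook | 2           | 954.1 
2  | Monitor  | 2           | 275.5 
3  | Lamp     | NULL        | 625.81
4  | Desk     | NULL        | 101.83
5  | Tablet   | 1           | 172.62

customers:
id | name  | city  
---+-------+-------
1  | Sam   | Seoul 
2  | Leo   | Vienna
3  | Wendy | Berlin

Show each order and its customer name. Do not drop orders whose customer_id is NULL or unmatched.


LEFT JOIN keeps every row from orders (the left table); where customer_id has no match in customers, the customer columns become NULL. Walk through each order:
  - order 1 (Notebook): customer_id=2 -> matches Leo
  - order 2 (Monitor): customer_id=2 -> matches Leo
  - order 3 (Lamp): customer_id=NULL, no match -> kept with NULL
  - order 4 (Desk): customer_id=NULL, no match -> kept with NULL
  - order 5 (Tablet): customer_id=1 -> matches Sam
All 5 rows appear; 2 have NULL customer.

SQL:
SELECT a.product, b.name AS customer
FROM orders a
LEFT JOIN customers b ON a.customer_id = b.id

Result:
product  | customer
---------+---------
Notebook | Leo     
Monitor  | Leo     
Lamp     | NULL    
Desk     | NULL    
Tablet   | Sam     


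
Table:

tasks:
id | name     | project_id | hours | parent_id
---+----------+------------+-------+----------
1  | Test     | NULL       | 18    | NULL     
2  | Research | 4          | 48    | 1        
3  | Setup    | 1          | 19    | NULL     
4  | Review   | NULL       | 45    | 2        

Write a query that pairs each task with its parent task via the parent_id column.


This is a self-join: tasks is joined to a second copy of itself, matching each row's parent_id to another row's id. Use LEFT JOIN so rows with parent_id=NULL are kept.
  - task 1 (Test): parent_id=NULL -> NULL
  - task 2 (Research): parent_id=1 -> Test
  - task 3 (Setup): parent_id=NULL -> NULL
  - task 4 (Review): parent_id=2 -> Research

SQL:
SELECT a.name AS item, b.name AS parent
FROM tasks a
LEFT JOIN tasks b ON a.parent_id = b.id

Result:
item     | parent  
---------+---------
Test     | NULL    
Research | Test    
Setup    | NULL    
Review   | Research


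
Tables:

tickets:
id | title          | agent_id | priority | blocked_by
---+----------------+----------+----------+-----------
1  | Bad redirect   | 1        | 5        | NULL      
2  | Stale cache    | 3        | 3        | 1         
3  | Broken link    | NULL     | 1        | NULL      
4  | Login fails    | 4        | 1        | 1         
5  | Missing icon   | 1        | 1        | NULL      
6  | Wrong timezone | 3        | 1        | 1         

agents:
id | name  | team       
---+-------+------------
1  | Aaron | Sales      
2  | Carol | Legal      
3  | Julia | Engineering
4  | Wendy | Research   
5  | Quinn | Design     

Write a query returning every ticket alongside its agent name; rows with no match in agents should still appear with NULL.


LEFT JOIN keeps every row from tickets (the left table); where agent_id has no match in agents, the agent columns become NULL. Walk through each ticket:
  - ticket 1 (Bad redirect): agent_id=1 -> matches Aaron
  - ticket 2 (Stale cache): agent_id=3 -> matches Julia
  - ticket 3 (Broken link): agent_id=NULL, no match -> kept with NULL
  - ticket 4 (Login fails): agent_id=4 -> matches Wendy
  - ticket 5 (Missing icon): agent_id=1 -> matches Aaron
  - ticket 6 (Wrong timezone): agent_id=3 -> matches Julia
All 6 rows appear; 1 has NULL agent.

SQL:
SELECT a.title, b.name AS agent
FROM tickets a
LEFT JOIN agents b ON a.agent_id = b.id

Result:
title          | agent
---------------+------
Bad redirect   | Aaron
Stale cache    | Julia
Broken link    | NULL 
Login fails    | Wendy
Missing icon   | Aaron
Wrong timezone | Julia


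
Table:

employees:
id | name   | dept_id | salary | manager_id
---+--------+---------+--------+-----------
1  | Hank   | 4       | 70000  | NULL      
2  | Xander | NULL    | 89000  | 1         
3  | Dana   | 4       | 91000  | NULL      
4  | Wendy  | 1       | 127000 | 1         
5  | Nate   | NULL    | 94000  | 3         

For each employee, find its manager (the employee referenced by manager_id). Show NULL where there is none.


This is a self-join: employees is joined to a second copy of itself, matching each row's manager_id to another row's id. Use LEFT JOIN so rows with manager_id=NULL are kept.
  - employee 1 (Hank): manager_id=NULL -> NULL
  - employee 2 (Xander): manager_id=1 -> Hank
  - employee 3 (Dana): manager_id=NULL -> NULL
  - employee 4 (Wendy): manager_id=1 -> Hank
  - employee 5 (Nate): manager_id=3 -> Dana

SQL:
SELECT a.name AS item, b.name AS manager
FROM employees a
LEFT JOIN employees b ON a.manager_id = b.id

Result:
item   | manager
-------+--------
Hank   | NULL   
Xander | Hank   
Dana   | NULL   
Wendy  | Hank   
Nate   | Dana   


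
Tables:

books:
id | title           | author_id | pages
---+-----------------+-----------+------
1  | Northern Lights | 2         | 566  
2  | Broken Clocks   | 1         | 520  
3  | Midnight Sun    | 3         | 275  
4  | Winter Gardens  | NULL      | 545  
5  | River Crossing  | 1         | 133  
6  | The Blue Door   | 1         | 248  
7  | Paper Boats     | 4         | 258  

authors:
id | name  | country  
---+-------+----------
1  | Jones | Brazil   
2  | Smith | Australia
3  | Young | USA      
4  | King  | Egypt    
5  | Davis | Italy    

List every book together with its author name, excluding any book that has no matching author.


INNER JOIN keeps only books rows whose author_id matches an id in authors. Walk through each book:
  - book 1 (Northern Lights): author_id=2 -> matches Smith
  - book 2 (Broken Clocks): author_id=1 -> matches Jones
  - book 3 (Midnight Sun): author_id=3 -> matches Young
  - book 4 (Winter Gardens): author_id=NULL, no match -> dropped
  - book 5 (River Crossing): author_id=1 -> matches Jones
  - book 6 (The Blue Door): author_id=1 -> matches Jones
  - book 7 (Paper Boats): author_id=4 -> matches King
So 1 of 7 rows is dropped.

SQL:
SELECT a.title, b.name AS author
FROM books a
INNER JOIN authors b ON a.author_id = b.id

Result:
title           | author
----------------+-------
Northern Lights | Smith 
Broken Clocks   | Jones 
Midnight Sun    | Young 
River Crossing  | Jones 
The Blue Door   | Jones 
Paper Boats     | King  


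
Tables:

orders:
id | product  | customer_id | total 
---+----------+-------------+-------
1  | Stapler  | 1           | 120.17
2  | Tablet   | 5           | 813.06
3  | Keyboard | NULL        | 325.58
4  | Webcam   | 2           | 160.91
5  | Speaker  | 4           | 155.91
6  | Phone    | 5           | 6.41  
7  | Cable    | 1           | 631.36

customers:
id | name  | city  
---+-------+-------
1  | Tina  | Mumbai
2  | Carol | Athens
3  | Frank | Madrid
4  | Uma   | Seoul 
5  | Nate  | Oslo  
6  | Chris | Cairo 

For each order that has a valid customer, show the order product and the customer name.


INNER JOIN keeps only orders rows whose customer_id matches an id in customers. Walk through each order:
  - order 1 (Stapler): customer_id=1 -> matches Tina
  - order 2 (Tablet): customer_id=5 -> matches Nate
  - order 3 (Keyboard): customer_id=NULL, no match -> dropped
  - order 4 (Webcam): customer_id=2 -> matches Carol
  - order 5 (Speaker): customer_id=4 -> matches Uma
  - order 6 (Phone): customer_id=5 -> matches Nate
  - order 7 (Cable): customer_id=1 -> matches Tina
So 1 of 7 rows is dropped.

SQL:
SELECT a.product, b.name AS customer
FROM orders a
INNER JOIN customers b ON a.customer_id = b.id

Result:
product | customer
--------+---------
Stapler | Tina    
Tablet  | Nate    
Webcam  | Carol   
Speaker | Uma     
Phone   | Nate    
Cable   | Tina    


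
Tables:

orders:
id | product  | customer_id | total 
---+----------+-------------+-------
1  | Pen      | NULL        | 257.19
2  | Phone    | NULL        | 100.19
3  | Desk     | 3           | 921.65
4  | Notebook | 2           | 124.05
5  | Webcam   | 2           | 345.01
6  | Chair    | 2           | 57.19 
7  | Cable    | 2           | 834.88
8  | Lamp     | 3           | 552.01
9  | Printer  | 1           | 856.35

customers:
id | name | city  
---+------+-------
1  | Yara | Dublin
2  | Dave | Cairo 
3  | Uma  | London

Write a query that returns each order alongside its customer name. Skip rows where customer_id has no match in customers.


INNER JOIN keeps only orders rows whose customer_id matches an id in customers. Walk through each order:
  - order 1 (Pen): customer_id=NULL, no match -> dropped
  - order 2 (Phone): customer_id=NULL, no match -> dropped
  - order 3 (Desk): customer_id=3 -> matches Uma
  - order 4 (Notebook): customer_id=2 -> matches Dave
  - order 5 (Webcam): customer_id=2 -> matches Dave
  - order 6 (Chair): customer_id=2 -> matches Dave
  - order 7 (Cable): customer_id=2 -> matches Dave
  - order 8 (Lamp): customer_id=3 -> matches Uma
  - order 9 (Printer): customer_id=1 -> matches Yara
So 2 of 9 rows are dropped.

SQL:
SELECT a.product, b.name AS customer
FROM orders a
INNER JOIN customers b ON a.customer_id = b.id

Result:
product  | customer
---------+---------
Desk     | Uma     
Notebook | Dave    
Webcam   | Dave    
Chair    | Dave    
Cable    | Dave    
Lamp     | Uma     
Printer  | Yara    


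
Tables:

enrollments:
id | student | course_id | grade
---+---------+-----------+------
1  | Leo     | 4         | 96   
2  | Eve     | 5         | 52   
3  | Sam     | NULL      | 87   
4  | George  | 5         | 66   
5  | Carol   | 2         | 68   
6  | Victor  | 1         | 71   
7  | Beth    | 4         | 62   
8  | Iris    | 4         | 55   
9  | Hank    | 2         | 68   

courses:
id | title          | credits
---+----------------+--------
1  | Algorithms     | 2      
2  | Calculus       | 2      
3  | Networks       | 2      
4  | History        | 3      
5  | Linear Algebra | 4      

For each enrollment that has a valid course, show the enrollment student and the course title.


INNER JOIN keeps only enrollments rows whose course_id matches an id in courses. Walk through each enrollment:
  - enrollment 1 (Leo): course_id=4 -> matches History
  - enrollment 2 (Eve): course_id=5 -> matches Linear Algebra
  - enrollment 3 (Sam): course_id=NULL, no match -> dropped
  - enrollment 4 (George): course_id=5 -> matches Linear Algebra
  - enrollment 5 (Carol): course_id=2 -> matches Calculus
  - enrollment 6 (Victor): course_id=1 -> matches Algorithms
  - enrollment 7 (Beth): course_id=4 -> matches History
  - enrollment 8 (Iris): course_id=4 -> matches History
  - enrollment 9 (Hank): course_id=2 -> matches Calculus
So 1 of 9 rows is dropped.

SQL:
SELECT a.student, b.title AS course
FROM enrollments a
INNER JOIN courses b ON a.course_id = b.id

Result:
student | course        
--------+---------------
Leo     | History       
Eve     | Linear Algebra
George  | Linear Algebra
Carol   | Calculus      
Victor  | Algorithms    
Beth    | History       
Iris    | History       
Hank    | Calculus      


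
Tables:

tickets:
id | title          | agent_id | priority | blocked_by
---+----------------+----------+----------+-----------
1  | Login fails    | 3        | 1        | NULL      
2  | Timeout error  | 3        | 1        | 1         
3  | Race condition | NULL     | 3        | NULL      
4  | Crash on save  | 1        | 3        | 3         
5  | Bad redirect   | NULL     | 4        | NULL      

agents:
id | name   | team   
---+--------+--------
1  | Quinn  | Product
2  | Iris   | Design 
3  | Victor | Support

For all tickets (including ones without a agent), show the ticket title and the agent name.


LEFT JOIN keeps every row from tickets (the left table); where agent_id has no match in agents, the agent columns become NULL. Walk through each ticket:
  - ticket 1 (Login fails): agent_id=3 -> matches Victor
  - ticket 2 (Timeout error): agent_id=3 -> matches Victor
  - ticket 3 (Race condition): agent_id=NULL, no match -> kept with NULL
  - ticket 4 (Crash on save): agent_id=1 -> matches Quinn
  - ticket 5 (Bad redirect): agent_id=NULL, no match -> kept with NULL
All 5 rows appear; 2 have NULL agent.

SQL:
SELECT a.title, b.name AS agent
FROM tickets a
LEFT JOIN agents b ON a.agent_id = b.id

Result:
title          | agent 
---------------+-------
Login fails    | Victor
Timeout error  | Victor
Race condition | NULL  
Crash on save  | Quinn 
Bad redirect   | NULL  


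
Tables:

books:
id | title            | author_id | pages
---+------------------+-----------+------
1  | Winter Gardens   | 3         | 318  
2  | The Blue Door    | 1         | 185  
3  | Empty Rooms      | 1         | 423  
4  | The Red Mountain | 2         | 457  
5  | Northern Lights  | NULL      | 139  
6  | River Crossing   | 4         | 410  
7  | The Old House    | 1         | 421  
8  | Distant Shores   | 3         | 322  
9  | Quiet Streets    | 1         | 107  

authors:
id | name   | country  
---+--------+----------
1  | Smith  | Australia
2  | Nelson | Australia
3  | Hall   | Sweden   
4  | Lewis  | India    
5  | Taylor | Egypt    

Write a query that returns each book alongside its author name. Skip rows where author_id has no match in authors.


INNER JOIN keeps only books rows whose author_id matches an id in authors. Walk through each book:
  - book 1 (Winter Gardens): author_id=3 -> matches Hall
  - book 2 (The Blue Door): author_id=1 -> matches Smith
  - book 3 (Empty Rooms): author_id=1 -> matches Smith
  - book 4 (The Red Mountain): author_id=2 -> matches Nelson
  - book 5 (Northern Lights): author_id=NULL, no match -> dropped
  - book 6 (River Crossing): author_id=4 -> matches Lewis
  - book 7 (The Old House): author_id=1 -> matches Smith
  - book 8 (Distant Shores): author_id=3 -> matches Hall
  - book 9 (Quiet Streets): author_id=1 -> matches Smith
So 1 of 9 rows is dropped.

SQL:
SELECT a.title, b.name AS author
FROM books a
INNER JOIN authors b ON a.author_id = b.id

Result:
title            | author
-----------------+-------
Winter Gardens   | Hall  
The Blue Door    | Smith 
Empty Rooms      | Smith 
The Red Mountain | Nelson
River Crossing   | Lewis 
The Old House    | Smith 
Distant Shores   | Hall  
Quiet Streets    | Smith 


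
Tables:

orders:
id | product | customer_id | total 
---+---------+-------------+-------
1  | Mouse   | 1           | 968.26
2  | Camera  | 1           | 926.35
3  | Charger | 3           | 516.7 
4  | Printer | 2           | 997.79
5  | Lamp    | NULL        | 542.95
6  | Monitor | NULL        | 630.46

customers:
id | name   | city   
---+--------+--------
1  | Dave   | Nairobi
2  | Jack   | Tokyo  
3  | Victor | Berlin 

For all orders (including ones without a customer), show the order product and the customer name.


LEFT JOIN keeps every row from orders (the left table); where customer_id has no match in customers, the customer columns become NULL. Walk through each order:
  - order 1 (Mouse): customer_id=1 -> matches Dave
  - order 2 (Camera): customer_id=1 -> matches Dave
  - order 3 (Charger): customer_id=3 -> matches Victor
  - order 4 (Printer): customer_id=2 -> matches Jack
  - order 5 (Lamp): customer_id=NULL, no match -> kept with NULL
  - order 6 (Monitor): customer_id=NULL, no match -> kept with NULL
All 6 rows appear; 2 have NULL customer.

SQL:
SELECT a.product, b.name AS customer
FROM orders a
LEFT JOIN customers b ON a.customer_id = b.id

Result:
product | customer
--------+---------
Mouse   | Dave    
Camera  | Dave    
Charger | Victor  
Printer | Jack    
Lamp    | NULL    
Monitor | NULL    


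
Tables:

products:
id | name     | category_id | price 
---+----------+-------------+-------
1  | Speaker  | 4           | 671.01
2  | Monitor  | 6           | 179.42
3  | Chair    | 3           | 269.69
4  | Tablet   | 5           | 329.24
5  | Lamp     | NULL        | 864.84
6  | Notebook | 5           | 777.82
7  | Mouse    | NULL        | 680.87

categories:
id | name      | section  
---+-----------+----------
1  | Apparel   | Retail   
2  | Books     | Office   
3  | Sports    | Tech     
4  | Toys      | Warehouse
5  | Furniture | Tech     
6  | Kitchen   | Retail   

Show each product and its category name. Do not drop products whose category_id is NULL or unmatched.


LEFT JOIN keeps every row from products (the left table); where category_id has no match in categories, the category columns become NULL. Walk through each product:
  - product 1 (Speaker): category_id=4 -> matches Toys
  - product 2 (Monitor): category_id=6 -> matches Kitchen
  - product 3 (Chair): category_id=3 -> matches Sports
  - product 4 (Tablet): category_id=5 -> matches Furniture
  - product 5 (Lamp): category_id=NULL, no match -> kept with NULL
  - product 6 (Notebook): category_id=5 -> matches Furniture
  - product 7 (Mouse): category_id=NULL, no match -> kept with NULL
All 7 rows appear; 2 have NULL category.

SQL:
SELECT a.name, b.name AS category
FROM products a
LEFT JOIN categories b ON a.category_id = b.id

Result:
name     | category 
---------+----------
Speaker  | Toys     
Monitor  | Kitchen  
Chair    | Sports   
Tablet   | Furniture
Lamp     | NULL     
Notebook | Furniture
Mouse    | NULL     


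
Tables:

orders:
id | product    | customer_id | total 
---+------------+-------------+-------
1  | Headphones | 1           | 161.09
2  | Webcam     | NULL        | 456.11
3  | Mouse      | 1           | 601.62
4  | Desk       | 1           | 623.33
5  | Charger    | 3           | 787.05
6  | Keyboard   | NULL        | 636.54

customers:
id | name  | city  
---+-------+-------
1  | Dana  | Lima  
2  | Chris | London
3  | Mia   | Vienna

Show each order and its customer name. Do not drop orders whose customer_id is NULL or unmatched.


LEFT JOIN keeps every row from orders (the left table); where customer_id has no match in customers, the customer columns become NULL. Walk through each order:
  - order 1 (Headphones): customer_id=1 -> matches Dana
  - order 2 (Webcam): customer_id=NULL, no match -> kept with NULL
  - order 3 (Mouse): customer_id=1 -> matches Dana
  - order 4 (Desk): customer_id=1 -> matches Dana
  - order 5 (Charger): customer_id=3 -> matches Mia
  - order 6 (Keyboard): customer_id=NULL, no match -> kept with NULL
All 6 rows appear; 2 have NULL customer.

SQL:
SELECT a.product, b.name AS customer
FROM orders a
LEFT JOIN customers b ON a.customer_id = b.id

Result:
product    | customer
-----------+---------
Headphones | Dana    
Webcam     | NULL    
Mouse      | Dana    
Desk       | Dana    
Charger    | Mia     
Keyboard   | NULL    


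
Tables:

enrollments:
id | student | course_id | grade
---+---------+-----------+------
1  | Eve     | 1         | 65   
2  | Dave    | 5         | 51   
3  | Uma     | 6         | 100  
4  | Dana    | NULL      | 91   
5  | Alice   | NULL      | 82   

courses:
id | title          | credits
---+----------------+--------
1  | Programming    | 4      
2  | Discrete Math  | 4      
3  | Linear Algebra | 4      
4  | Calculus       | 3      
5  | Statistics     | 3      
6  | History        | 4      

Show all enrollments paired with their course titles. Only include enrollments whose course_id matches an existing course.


INNER JOIN keeps only enrollments rows whose course_id matches an id in courses. Walk through each enrollment:
  - enrollment 1 (Eve): course_id=1 -> matches Programming
  - enrollment 2 (Dave): course_id=5 -> matches Statistics
  - enrollment 3 (Uma): course_id=6 -> matches History
  - enrollment 4 (Dana): course_id=NULL, no match -> dropped
  - enrollment 5 (Alice): course_id=NULL, no match -> dropped
So 2 of 5 rows are dropped.

SQL:
SELECT a.student, b.title AS course
FROM enrollments a
INNER JOIN courses b ON a.course_id = b.id

Result:
student | course     
--------+------------
Eve     | Programming
Dave    | Statistics 
Uma     | History    


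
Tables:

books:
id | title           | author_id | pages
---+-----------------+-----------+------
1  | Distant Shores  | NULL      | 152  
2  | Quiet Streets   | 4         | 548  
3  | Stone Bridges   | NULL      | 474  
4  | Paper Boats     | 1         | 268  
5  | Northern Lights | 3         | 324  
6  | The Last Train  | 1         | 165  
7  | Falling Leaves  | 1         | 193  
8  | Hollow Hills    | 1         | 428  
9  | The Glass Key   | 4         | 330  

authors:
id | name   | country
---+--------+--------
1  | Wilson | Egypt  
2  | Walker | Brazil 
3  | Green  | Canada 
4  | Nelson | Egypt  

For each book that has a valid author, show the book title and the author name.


INNER JOIN keeps only books rows whose author_id matches an id in authors. Walk through each book:
  - book 1 (Distant Shores): author_id=NULL, no match -> dropped
  - book 2 (Quiet Streets): author_id=4 -> matches Nelson
  - book 3 (Stone Bridges): author_id=NULL, no match -> dropped
  - book 4 (Paper Boats): author_id=1 -> matches Wilson
  - book 5 (Northern Lights): author_id=3 -> matches Green
  - book 6 (The Last Train): author_id=1 -> matches Wilson
  - book 7 (Falling Leaves): author_id=1 -> matches Wilson
  - book 8 (Hollow Hills): author_id=1 -> matches Wilson
  - book 9 (The Glass Key): author_id=4 -> matches Nelson
So 2 of 9 rows are dropped.

SQL:
SELECT a.title, b.name AS author
FROM books a
INNER JOIN authors b ON a.author_id = b.id

Result:
title           | author
----------------+-------
Quiet Streets   | Nelson
Paper Boats     | Wilson
Northern Lights | Green 
The Last Train  | Wilson
Falling Leaves  | Wilson
Hollow Hills    | Wilson
The Glass Key   | Nelson


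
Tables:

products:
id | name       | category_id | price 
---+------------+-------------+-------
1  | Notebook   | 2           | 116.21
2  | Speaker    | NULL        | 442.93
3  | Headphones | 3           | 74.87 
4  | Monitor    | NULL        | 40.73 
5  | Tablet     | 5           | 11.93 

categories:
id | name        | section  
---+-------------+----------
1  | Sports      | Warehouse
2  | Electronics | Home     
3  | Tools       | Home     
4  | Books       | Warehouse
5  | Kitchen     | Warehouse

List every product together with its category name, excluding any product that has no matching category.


INNER JOIN keeps only products rows whose category_id matches an id in categories. Walk through each product:
  - product 1 (Notebook): category_id=2 -> matches Electronics
  - product 2 (Speaker): category_id=NULL, no match -> dropped
  - product 3 (Headphones): category_id=3 -> matches Tools
  - product 4 (Monitor): category_id=NULL, no match -> dropped
  - product 5 (Tablet): category_id=5 -> matches Kitchen
So 2 of 5 rows are dropped.

SQL:
SELECT a.name, b.name AS category
FROM products a
INNER JOIN categories b ON a.category_id = b.id

Result:
name       | category   
-----------+------------
Notebook   | Electronics
Headphones | Tools      
Tablet     | Kitchen    


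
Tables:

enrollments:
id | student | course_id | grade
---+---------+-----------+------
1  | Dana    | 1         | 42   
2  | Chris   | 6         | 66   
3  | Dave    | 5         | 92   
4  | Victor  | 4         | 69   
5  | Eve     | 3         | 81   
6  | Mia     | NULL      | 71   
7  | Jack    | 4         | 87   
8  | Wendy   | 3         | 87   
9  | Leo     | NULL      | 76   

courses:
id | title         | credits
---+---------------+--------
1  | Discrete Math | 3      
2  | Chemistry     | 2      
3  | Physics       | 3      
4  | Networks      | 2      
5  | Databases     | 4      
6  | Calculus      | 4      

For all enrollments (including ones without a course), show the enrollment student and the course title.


LEFT JOIN keeps every row from enrollments (the left table); where course_id has no match in courses, the course columns become NULL. Walk through each enrollment:
  - enrollment 1 (Dana): course_id=1 -> matches Discrete Math
  - enrollment 2 (Chris): course_id=6 -> matches Calculus
  - enrollment 3 (Dave): course_id=5 -> matches Databases
  - enrollment 4 (Victor): course_id=4 -> matches Networks
  - enrollment 5 (Eve): course_id=3 -> matches Physics
  - enrollment 6 (Mia): course_id=NULL, no match -> kept with NULL
  - enrollment 7 (Jack): course_id=4 -> matches Networks
  - enrollment 8 (Wendy): course_id=3 -> matches Physics
  - enrollment 9 (Leo): course_id=NULL, no match -> kept with NULL
All 9 rows appear; 2 have NULL course.

SQL:
SELECT a.student, b.title AS course
FROM enrollments a
LEFT JOIN courses b ON a.course_id = b.id

Result:
student | course       
--------+--------------
Dana    | Discrete Math
Chris   | Calculus     
Dave    | Databases    
Victor  | Networks     
Eve     | Physics      
Mia     | NULL         
Jack    | Networks     
Wendy   | Physics      
Leo     | NULL         


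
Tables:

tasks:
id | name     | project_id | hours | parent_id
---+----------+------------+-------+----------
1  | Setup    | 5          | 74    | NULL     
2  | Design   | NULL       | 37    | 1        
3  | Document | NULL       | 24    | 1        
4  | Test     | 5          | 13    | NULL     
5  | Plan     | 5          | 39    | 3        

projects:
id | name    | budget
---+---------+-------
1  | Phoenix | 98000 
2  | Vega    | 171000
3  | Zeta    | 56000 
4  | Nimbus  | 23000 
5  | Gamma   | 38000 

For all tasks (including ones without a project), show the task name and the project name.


LEFT JOIN keeps every row from tasks (the left table); where project_id has no match in projects, the project columns become NULL. Walk through each task:
  - task 1 (Setup): project_id=5 -> matches Gamma
  - task 2 (Design): project_id=NULL, no match -> kept with NULL
  - task 3 (Document): project_id=NULL, no match -> kept with NULL
  - task 4 (Test): project_id=5 -> matches Gamma
  - task 5 (Plan): project_id=5 -> matches Gamma
All 5 rows appear; 2 have NULL project.

SQL:
SELECT a.name, b.name AS project
FROM tasks a
LEFT JOIN projects b ON a.project_id = b.id

Result:
name     | project
---------+--------
Setup    | Gamma  
Design   | NULL   
Document | NULL   
Test     | Gamma  
Plan     | Gamma  
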